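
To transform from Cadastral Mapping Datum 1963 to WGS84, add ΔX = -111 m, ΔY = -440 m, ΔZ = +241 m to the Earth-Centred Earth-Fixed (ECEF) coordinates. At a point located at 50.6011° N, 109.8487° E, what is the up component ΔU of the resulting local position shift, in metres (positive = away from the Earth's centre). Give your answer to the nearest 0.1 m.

The local up (radial) axis is (cos φ cos λ, cos φ sin λ, sin φ), giving ΔU = 23.922 − 262.684 + 186.232 = -52.53 m.

ΔU = -52.5 m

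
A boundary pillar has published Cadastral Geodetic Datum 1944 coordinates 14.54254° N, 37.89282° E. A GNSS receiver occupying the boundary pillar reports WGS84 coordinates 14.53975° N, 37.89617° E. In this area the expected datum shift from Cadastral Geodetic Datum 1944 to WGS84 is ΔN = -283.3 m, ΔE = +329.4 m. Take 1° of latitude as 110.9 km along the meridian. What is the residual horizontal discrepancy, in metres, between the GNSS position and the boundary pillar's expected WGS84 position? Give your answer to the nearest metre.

Observed coordinate differences: Δφ = -0.00279°, Δλ = +0.00335°.
Converting to metres (1° lat = 110900 m, cos φ = 0.967961): observed ΔN = -309.4 m, observed ΔE = 359.6 m.
Subtracting the expected shift leaves a residual of -309.4 − (-283.3) = -26.1 m north and 359.6 − (329.4) = 30.2 m east.
Residual distance = √((-26.1)² + 30.2²) = 39.9 m.

40 m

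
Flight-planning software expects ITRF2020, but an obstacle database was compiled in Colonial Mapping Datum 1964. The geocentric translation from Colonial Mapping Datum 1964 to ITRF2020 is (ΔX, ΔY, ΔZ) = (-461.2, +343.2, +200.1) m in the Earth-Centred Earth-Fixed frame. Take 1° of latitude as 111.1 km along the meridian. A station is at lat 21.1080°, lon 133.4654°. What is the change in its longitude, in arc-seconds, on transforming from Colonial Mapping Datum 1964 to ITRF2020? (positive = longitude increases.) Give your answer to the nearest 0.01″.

sin φ = 0.360127, cos φ = 0.932903, sin λ = 0.725790, cos λ = -0.687916.
East component: ΔE = −sin λ·ΔX + cos λ·ΔY = −(0.725790)(-461.2) + (-0.687916)(343.2) = 98.64 m.
1° of latitude spans 111100 m; at latitude φ, 1° of longitude spans that × cos φ = 103645.6 m, so Δλ = 98.64 / 103645.6 × 3600 = 3.426″.

Δλ = 3.43″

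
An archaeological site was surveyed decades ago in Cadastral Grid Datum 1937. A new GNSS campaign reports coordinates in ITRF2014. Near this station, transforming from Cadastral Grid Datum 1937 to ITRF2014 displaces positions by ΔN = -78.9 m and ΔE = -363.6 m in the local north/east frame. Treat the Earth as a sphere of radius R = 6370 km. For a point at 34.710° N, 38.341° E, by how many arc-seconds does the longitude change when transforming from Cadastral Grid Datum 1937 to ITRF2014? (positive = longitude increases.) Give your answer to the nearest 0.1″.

At latitude 34.710°, cos φ = 0.822045.
One radian of longitude at latitude φ spans R cos φ, so Δλ = ΔE / (R cos φ) = -363.6 / (6370000 × 0.822045) = -6.9437e-05 rad = -14.322″.

Δλ = -14.3″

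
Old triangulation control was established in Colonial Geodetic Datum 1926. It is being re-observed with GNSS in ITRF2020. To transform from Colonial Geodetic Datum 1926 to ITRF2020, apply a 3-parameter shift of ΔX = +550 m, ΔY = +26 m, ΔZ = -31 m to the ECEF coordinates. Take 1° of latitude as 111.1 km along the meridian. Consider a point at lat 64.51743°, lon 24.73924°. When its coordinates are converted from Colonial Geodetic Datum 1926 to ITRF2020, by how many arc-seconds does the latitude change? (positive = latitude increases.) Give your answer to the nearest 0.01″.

sin φ = 0.902716, cos φ = 0.430237, sin λ = 0.418489, cos λ = 0.908222.
North component: ΔN = −sin φ cos λ·ΔX − sin φ sin λ·ΔY + cos φ·ΔZ = −(0.902716)(0.908222)(550) − (0.902716)(0.418489)(26) + (0.430237)(-31) = -474.09 m.
1° of latitude spans 111100 m, so Δφ = -474.09 / 111100 × 3600 = -15.362″.

Δφ = -15.36″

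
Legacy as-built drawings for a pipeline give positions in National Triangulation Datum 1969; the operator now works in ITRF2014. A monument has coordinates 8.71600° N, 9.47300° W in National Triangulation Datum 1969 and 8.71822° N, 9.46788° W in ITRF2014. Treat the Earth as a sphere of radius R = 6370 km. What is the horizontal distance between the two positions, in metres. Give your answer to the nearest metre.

Δφ = 8.71822° − 8.71600° = +0.00222°; Δλ = -9.46788° − -9.47300° = +0.00512°.
1° along a meridian = πR/180 = 111177 m.
ΔN = Δφ × 111177 = 246.8 m; ΔE = Δλ × 111177 × cos(8.71600°) = +0.00512 × 111177 × 0.988452 = 562.7 m.
Distance = √(ΔE² + ΔN²) = √(562.7² + 246.8²) = 614.4 m.

614 m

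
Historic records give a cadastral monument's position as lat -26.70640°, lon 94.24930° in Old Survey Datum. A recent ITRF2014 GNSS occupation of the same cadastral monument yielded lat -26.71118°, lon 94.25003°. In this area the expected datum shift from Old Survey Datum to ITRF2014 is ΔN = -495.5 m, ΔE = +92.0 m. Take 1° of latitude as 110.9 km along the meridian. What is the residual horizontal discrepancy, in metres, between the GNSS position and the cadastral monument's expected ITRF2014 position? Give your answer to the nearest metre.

Observed coordinate differences: Δφ = -0.00478°, Δλ = +0.00073°.
Converting to metres (1° lat = 110900 m, cos φ = 0.893321): observed ΔN = -530.1 m, observed ΔE = 72.3 m.
Subtracting the expected shift leaves a residual of -530.1 − (-495.5) = -34.6 m north and 72.3 − (92.0) = -19.7 m east.
Residual distance = √((-34.6)² + (-19.7)²) = 39.8 m.

40 m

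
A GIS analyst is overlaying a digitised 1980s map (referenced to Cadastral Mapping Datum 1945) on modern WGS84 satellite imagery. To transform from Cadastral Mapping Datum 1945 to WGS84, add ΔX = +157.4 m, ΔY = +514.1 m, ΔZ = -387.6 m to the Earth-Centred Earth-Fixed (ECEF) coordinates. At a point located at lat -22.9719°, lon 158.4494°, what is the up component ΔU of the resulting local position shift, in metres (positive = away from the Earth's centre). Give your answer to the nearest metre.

At φ = -22.9719°, λ = 158.4494°: sin φ = -0.390280, cos φ = 0.920696, sin λ = 0.367323, cos λ = -0.930094.
ΔU = cos φ cos λ·ΔX + cos φ sin λ·ΔY + sin φ·ΔZ = (0.920696)(-0.930094)(157.4) + (0.920696)(0.367323)(514.1) + (-0.390280)(-387.6) = 190.35 m.

ΔU = 190 m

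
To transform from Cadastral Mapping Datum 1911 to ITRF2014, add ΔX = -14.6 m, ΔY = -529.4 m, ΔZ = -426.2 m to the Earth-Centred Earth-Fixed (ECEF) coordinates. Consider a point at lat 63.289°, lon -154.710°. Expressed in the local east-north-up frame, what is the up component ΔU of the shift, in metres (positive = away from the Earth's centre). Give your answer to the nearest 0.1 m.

The local up (radial) axis is (cos φ cos λ, cos φ sin λ, sin φ), giving ΔU = 5.934 + 101.657 − 380.718 = -273.13 m.

ΔU = -273.1 m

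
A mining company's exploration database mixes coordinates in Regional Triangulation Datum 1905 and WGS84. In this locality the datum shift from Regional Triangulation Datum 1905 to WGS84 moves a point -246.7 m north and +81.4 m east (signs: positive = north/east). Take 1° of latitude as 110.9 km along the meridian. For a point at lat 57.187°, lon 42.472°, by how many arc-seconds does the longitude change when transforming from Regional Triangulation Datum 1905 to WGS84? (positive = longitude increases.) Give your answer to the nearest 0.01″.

At latitude 57.187°, cos φ = 0.541899.
1° of longitude at this latitude = 110.9 × cos φ = 60.10 km, so Δλ = 81.4 / 60096.6 = 0.0013545° = 4.876″.

Δλ = 4.88″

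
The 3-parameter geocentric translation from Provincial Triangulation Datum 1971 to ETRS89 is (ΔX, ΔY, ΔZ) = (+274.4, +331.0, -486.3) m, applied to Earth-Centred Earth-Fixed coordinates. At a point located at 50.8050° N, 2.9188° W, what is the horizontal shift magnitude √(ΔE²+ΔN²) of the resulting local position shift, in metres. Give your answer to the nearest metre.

At φ = 50.8050°, λ = -2.9188°: sin φ = 0.775000, cos φ = 0.631962, sin λ = -0.050921, cos λ = 0.998703.
ΔE = −sin λ·ΔX + cos λ·ΔY = −(-0.050921)·(274.4) + (0.998703)·(331.0) = 344.54 m.
ΔN = −sin φ cos λ·ΔX − sin φ sin λ·ΔY + cos φ·ΔZ = −(0.775000)(0.998703)(274.4) − (0.775000)(-0.050921)(331.0) + (0.631962)(-486.3) = -506.64 m.
Horizontal magnitude = √(ΔE² + ΔN²) = √(344.54² + (-506.64)²) = 612.70 m.

613 m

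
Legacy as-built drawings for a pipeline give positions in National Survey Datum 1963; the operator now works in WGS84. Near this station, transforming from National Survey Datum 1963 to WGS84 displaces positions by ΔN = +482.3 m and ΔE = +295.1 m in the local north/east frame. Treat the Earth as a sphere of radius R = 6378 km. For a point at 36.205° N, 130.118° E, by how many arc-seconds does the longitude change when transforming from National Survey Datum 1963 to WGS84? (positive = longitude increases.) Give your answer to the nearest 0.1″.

Δλ = 11.8″

At latitude 36.205°, cos φ = 0.806909.
One radian of longitude at latitude φ spans R cos φ, so Δλ = ΔE / (R cos φ) = 295.1 / (6378000 × 0.806909) = 5.7340e-05 rad = 11.827″.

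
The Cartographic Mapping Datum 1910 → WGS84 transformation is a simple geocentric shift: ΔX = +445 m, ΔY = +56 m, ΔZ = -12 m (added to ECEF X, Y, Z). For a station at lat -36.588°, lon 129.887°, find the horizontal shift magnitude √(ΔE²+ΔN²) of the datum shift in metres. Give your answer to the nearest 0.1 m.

The local east axis at (φ, λ) is (−sin λ, cos λ, 0), so ΔE = −sin(129.887°)·445 + cos(129.887°)·56 = -377.36 m.
The local north axis is (−sin φ cos λ, −sin φ sin λ, cos φ), giving ΔN = -170.095 + 25.612 − 9.635 = -154.12 m.
Horizontal magnitude = √(ΔE² + ΔN²) = √((-377.36)² + (-154.12)²) = 407.62 m.

407.6 m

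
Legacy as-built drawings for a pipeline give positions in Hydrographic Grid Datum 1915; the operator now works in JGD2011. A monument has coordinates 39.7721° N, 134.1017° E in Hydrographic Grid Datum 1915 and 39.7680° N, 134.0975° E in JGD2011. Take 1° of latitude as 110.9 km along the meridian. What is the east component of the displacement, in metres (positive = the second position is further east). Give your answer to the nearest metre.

ΔE = -358 m

Δφ = 39.7680° − 39.7721° = -0.0041°; Δλ = 134.0975° − 134.1017° = -0.0042°.
ΔN = Δφ × 110900 = -454.7 m; ΔE = Δλ × 110900 × cos(39.7721°) = -0.0042 × 110900 × 0.768595 = -358.0 m.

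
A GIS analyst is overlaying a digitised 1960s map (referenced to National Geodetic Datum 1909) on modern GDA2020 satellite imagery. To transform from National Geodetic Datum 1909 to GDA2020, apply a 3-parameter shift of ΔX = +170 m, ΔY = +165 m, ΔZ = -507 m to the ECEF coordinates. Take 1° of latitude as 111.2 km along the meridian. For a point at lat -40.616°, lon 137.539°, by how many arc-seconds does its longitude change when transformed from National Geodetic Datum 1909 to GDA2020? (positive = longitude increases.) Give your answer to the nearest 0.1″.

sin φ = -0.650986, cos φ = 0.759090, sin λ = 0.675088, cos λ = -0.737737.
East component: ΔE = −sin λ·ΔX + cos λ·ΔY = −(0.675088)(170) + (-0.737737)(165) = -236.49 m.
1° of latitude spans 111200 m; at latitude φ, 1° of longitude spans that × cos φ = 84410.8 m, so Δλ = -236.49 / 84410.8 × 3600 = -10.086″.

Δλ = -10.1″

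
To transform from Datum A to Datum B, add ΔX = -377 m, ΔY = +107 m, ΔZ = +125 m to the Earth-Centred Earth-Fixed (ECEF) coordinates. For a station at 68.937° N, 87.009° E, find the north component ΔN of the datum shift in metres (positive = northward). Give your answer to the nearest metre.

ΔN = -36 m

The local north axis is (−sin φ cos λ, −sin φ sin λ, cos φ), giving ΔN = 18.357 − 99.715 + 44.924 = -36.43 m.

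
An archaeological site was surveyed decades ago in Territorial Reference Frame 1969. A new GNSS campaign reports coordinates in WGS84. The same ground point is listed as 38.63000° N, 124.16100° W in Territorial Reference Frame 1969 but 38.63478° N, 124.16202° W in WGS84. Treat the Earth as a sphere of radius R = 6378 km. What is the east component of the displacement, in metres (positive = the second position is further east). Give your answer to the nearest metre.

ΔE = -89 m

Δφ = 38.63478° − 38.63000° = +0.00478°; Δλ = -124.16202° − -124.16100° = -0.00102°.
1° along a meridian = πR/180 = 111317 m.
ΔN = Δφ × 111317 = 532.1 m; ΔE = Δλ × 111317 × cos(38.63000°) = -0.00102 × 111317 × 0.781194 = -88.7 m.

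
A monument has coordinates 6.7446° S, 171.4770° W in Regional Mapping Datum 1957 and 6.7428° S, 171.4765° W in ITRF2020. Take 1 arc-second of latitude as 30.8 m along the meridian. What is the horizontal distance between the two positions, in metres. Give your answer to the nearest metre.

207 m

Δφ = -6.7428° − -6.7446° = +0.0018°; Δλ = -171.4765° − -171.4770° = +0.0005°.
1° of latitude = 3600 × 30.80 = 110880 m.
ΔN = Δφ × 110880 = 199.6 m; ΔE = Δλ × 110880 × cos(-6.7446°) = +0.0005 × 110880 × 0.993080 = 55.1 m.
Distance = √(ΔE² + ΔN²) = √(55.1² + 199.6²) = 207.0 m.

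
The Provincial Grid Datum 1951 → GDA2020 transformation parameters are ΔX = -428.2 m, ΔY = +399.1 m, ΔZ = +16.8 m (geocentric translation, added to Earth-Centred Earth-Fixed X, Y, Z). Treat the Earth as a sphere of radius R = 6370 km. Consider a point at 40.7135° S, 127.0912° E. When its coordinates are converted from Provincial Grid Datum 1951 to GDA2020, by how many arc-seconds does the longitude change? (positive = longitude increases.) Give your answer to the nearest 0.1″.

sin φ = -0.652277, cos φ = 0.757981, sin λ = 0.797677, cos λ = -0.603085.
East component: ΔE = −sin λ·ΔX + cos λ·ΔY = −(0.797677)(-428.2) + (-0.603085)(399.1) = 100.87 m.
1° of latitude spans πR/180 = 111177 m; at latitude φ, 1° of longitude spans that × cos φ = 84270.4 m, so Δλ = 100.87 / 84270.4 × 3600 = 4.309″.

Δλ = 4.3″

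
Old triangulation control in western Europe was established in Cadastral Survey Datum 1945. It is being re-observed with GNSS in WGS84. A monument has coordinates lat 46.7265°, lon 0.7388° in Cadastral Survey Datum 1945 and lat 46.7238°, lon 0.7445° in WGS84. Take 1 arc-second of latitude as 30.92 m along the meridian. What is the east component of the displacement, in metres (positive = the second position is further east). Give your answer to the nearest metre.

ΔE = 435 m

Δφ = 46.7238° − 46.7265° = -0.0027°; Δλ = 0.7445° − 0.7388° = +0.0057°.
1° of latitude = 3600 × 30.92 = 111312 m.
ΔN = Δφ × 111312 = -300.5 m; ΔE = Δλ × 111312 × cos(46.7265°) = +0.0057 × 111312 × 0.685482 = 434.9 m.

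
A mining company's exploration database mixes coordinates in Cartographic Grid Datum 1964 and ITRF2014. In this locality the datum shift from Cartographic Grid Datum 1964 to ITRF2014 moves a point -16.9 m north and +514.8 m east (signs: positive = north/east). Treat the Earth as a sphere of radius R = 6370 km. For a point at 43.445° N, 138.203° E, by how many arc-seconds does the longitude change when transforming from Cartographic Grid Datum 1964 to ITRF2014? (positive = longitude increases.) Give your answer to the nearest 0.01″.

At latitude 43.445°, cos φ = 0.726035.
One radian of longitude at latitude φ spans R cos φ, so Δλ = ΔE / (R cos φ) = 514.8 / (6370000 × 0.726035) = 1.1131e-04 rad = 22.960″.

Δλ = 22.96″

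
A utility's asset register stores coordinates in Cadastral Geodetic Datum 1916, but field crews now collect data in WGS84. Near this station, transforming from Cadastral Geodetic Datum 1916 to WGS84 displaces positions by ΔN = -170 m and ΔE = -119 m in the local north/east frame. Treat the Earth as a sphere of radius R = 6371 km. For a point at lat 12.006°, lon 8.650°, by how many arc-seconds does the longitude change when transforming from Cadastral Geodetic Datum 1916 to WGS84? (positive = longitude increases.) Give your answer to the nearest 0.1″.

At latitude 12.006°, cos φ = 0.978126.
One radian of longitude at latitude φ spans R cos φ, so Δλ = ΔE / (R cos φ) = -119.0 / (6371000 × 0.978126) = -1.9096e-05 rad = -3.939″.

Δλ = -3.9″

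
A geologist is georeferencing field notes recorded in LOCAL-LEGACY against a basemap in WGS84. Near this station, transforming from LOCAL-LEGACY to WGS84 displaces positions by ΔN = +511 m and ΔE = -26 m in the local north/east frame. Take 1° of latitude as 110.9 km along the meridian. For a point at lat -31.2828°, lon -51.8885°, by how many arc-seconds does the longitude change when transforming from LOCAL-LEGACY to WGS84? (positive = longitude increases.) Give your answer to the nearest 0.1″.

At latitude -31.2828°, cos φ = 0.854615.
1° of longitude at this latitude = 110.9 × cos φ = 94.78 km, so Δλ = -26.0 / 94776.8 = -0.0002743° = -0.988″.

Δλ = -1.0″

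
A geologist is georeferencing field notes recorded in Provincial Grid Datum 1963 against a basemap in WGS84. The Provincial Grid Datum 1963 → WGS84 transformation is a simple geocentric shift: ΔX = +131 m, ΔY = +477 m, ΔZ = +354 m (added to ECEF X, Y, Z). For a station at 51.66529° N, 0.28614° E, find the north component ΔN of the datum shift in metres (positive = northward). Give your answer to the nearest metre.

ΔN = 115 m

At φ = 51.66529°, λ = 0.28614°: sin φ = 0.784401, cos φ = 0.620254, sin λ = 0.004994, cos λ = 0.999988.
ΔN = −sin φ cos λ·ΔX − sin φ sin λ·ΔY + cos φ·ΔZ = −(0.784401)(0.999988)(131) − (0.784401)(0.004994)(477) + (0.620254)(354) = 114.95 m.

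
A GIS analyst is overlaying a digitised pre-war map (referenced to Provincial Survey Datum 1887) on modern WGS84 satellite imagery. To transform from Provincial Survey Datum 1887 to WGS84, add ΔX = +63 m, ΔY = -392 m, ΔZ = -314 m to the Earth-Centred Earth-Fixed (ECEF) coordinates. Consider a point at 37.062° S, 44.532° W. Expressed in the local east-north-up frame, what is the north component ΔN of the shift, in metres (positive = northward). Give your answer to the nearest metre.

At φ = -37.062°, λ = -44.532°: sin φ = -0.602679, cos φ = 0.797984, sin λ = -0.701308, cos λ = 0.712859.
ΔN = −sin φ cos λ·ΔX − sin φ sin λ·ΔY + cos φ·ΔZ = −(-0.602679)(0.712859)(63) − (-0.602679)(-0.701308)(-392) + (0.797984)(-314) = -57.82 m.

ΔN = -58 m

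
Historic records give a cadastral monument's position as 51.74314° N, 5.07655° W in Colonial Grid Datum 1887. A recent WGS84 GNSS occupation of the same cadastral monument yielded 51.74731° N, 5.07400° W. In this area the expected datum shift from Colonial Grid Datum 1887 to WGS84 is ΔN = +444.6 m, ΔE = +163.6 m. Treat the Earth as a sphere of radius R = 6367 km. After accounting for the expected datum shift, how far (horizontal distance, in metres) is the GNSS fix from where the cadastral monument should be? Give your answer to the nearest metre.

Observed coordinate differences: Δφ = +0.00417°, Δλ = +0.00255°.
Converting to metres (1° lat = 111125 m, cos φ = 0.619188): observed ΔN = 463.4 m, observed ΔE = 175.5 m.
Subtracting the expected shift leaves a residual of 463.4 − (444.6) = 18.8 m north and 175.5 − (163.6) = 11.9 m east.
Residual distance = √(18.8² + 11.9²) = 22.2 m.

22 m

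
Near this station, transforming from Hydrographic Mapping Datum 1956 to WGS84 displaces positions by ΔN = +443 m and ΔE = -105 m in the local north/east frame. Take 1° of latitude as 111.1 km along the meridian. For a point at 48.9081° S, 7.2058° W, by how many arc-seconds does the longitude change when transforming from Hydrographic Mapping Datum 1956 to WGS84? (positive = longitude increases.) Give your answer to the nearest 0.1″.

At latitude -48.9081°, cos φ = 0.657269.
1° of longitude at this latitude = 111.1 × cos φ = 73.02 km, so Δλ = -105.0 / 73022.6 = -0.0014379° = -5.176″.

Δλ = -5.2″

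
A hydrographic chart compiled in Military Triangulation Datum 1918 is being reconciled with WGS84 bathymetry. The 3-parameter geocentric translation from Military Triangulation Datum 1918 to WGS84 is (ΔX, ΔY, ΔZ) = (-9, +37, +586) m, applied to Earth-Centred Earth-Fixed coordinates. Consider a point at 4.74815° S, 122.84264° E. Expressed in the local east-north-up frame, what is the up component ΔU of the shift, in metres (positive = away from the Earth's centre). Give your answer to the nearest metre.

The local up (radial) axis is (cos φ cos λ, cos φ sin λ, sin φ), giving ΔU = 4.864 + 30.979 − 48.507 = -12.66 m.

ΔU = -13 m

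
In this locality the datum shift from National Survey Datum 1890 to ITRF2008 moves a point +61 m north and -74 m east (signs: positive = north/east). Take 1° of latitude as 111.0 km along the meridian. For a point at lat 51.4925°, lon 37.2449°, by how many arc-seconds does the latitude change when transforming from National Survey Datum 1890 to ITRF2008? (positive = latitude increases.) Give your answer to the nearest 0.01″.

1° of latitude = 111.0 km, so Δφ = 61.0 / 111000 = 0.0005495° = 1.978″.

Δφ = 1.98″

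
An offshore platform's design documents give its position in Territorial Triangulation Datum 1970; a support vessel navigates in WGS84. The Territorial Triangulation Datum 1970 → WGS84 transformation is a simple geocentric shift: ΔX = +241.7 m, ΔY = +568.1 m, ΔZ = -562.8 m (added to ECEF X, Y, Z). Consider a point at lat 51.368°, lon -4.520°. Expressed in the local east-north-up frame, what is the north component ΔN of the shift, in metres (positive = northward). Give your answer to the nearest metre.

ΔN = -505 m

At φ = 51.368°, λ = -4.520°: sin φ = 0.781172, cos φ = 0.624316, sin λ = -0.078807, cos λ = 0.996890.
ΔN = −sin φ cos λ·ΔX − sin φ sin λ·ΔY + cos φ·ΔZ = −(0.781172)(0.996890)(241.7) − (0.781172)(-0.078807)(568.1) + (0.624316)(-562.8) = -504.61 m.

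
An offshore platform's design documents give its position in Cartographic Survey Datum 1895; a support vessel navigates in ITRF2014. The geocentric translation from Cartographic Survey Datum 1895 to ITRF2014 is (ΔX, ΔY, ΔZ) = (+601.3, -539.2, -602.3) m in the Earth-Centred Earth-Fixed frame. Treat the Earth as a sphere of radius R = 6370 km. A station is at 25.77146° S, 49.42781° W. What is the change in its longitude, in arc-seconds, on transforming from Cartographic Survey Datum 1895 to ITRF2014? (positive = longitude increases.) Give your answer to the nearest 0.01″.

sin φ = -0.434783, cos φ = 0.900535, sin λ = -0.759587, cos λ = 0.650406.
East component: ΔE = −sin λ·ΔX + cos λ·ΔY = −(-0.759587)(601.3) + (0.650406)(-539.2) = 106.04 m.
1° of latitude spans πR/180 = 111177 m; at latitude φ, 1° of longitude spans that × cos φ = 100119.3 m, so Δλ = 106.04 / 100119.3 × 3600 = 3.813″.

Δλ = 3.81″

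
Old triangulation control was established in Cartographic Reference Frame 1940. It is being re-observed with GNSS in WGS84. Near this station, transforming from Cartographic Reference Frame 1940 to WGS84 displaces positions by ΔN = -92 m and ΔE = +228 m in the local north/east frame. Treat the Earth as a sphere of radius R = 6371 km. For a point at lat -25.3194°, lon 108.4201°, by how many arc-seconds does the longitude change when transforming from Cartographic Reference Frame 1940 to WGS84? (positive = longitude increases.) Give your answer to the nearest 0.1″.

Δλ = 8.2″

At latitude -25.3194°, cos φ = 0.903938.
One radian of longitude at latitude φ spans R cos φ, so Δλ = ΔE / (R cos φ) = 228.0 / (6371000 × 0.903938) = 3.9590e-05 rad = 8.166″.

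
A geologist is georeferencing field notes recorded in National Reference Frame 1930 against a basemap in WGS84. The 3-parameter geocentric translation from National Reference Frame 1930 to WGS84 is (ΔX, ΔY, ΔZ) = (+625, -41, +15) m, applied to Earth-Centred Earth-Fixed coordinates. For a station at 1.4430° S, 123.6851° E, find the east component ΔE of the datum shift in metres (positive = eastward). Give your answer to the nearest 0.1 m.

The local east axis at (φ, λ) is (−sin λ, cos λ, 0), so ΔE = −sin(123.6851°)·625 + cos(123.6851°)·(-41) = -497.32 m.

ΔE = -497.3 m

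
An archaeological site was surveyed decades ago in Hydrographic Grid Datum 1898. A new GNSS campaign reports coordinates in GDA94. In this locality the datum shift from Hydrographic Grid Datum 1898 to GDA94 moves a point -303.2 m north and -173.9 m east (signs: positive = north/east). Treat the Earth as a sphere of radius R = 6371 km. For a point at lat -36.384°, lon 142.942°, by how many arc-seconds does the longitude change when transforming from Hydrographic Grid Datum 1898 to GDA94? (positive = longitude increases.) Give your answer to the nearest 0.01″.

Δλ = -6.99″

At latitude -36.384°, cos φ = 0.805059.
One radian of longitude at latitude φ spans R cos φ, so Δλ = ΔE / (R cos φ) = -173.9 / (6371000 × 0.805059) = -3.3905e-05 rad = -6.993″.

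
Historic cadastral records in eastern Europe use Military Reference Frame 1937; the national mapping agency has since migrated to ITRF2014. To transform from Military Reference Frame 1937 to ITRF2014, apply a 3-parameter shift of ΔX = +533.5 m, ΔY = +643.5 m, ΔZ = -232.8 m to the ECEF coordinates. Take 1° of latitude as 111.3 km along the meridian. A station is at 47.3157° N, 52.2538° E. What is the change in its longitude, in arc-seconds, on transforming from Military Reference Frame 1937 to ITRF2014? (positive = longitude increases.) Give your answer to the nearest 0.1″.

Δλ = -1.3″

sin φ = 0.735100, cos φ = 0.677958, sin λ = 0.790730, cos λ = 0.612165.
East component: ΔE = −sin λ·ΔX + cos λ·ΔY = −(0.790730)(533.5) + (0.612165)(643.5) = -27.93 m.
1° of latitude spans 111300 m; at latitude φ, 1° of longitude spans that × cos φ = 75456.8 m, so Δλ = -27.93 / 75456.8 × 3600 = -1.332″.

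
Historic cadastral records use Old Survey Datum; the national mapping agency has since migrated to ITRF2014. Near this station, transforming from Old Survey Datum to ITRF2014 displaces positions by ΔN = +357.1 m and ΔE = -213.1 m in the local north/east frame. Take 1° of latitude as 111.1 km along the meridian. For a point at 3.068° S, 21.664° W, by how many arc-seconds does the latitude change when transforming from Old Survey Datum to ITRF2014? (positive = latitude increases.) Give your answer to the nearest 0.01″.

1° of latitude = 111.1 km, so Δφ = 357.1 / 111100 = 0.0032142° = 11.571″.

Δφ = 11.57″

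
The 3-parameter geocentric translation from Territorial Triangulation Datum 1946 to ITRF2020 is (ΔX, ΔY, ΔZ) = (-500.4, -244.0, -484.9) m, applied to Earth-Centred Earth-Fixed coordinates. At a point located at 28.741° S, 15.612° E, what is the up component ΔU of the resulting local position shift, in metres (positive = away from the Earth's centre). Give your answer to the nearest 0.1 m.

ΔU = -247.0 m

The local up (radial) axis is (cos φ cos λ, cos φ sin λ, sin φ), giving ΔU = -422.565 − 57.576 + 233.165 = -246.98 m.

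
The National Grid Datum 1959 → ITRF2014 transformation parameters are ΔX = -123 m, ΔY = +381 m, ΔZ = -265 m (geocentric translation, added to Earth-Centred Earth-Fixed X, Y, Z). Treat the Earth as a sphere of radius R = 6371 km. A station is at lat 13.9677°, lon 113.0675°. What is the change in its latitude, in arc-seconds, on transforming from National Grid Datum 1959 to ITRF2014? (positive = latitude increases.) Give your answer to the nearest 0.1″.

sin φ = 0.241375, cos φ = 0.970432, sin λ = 0.920044, cos λ = -0.391815.
North component: ΔN = −sin φ cos λ·ΔX − sin φ sin λ·ΔY + cos φ·ΔZ = −(0.241375)(-0.391815)(-123) − (0.241375)(0.920044)(381) + (0.970432)(-265) = -353.41 m.
1° of latitude spans πR/180 = 111195 m, so Δφ = -353.41 / 111195 × 3600 = -11.442″.

Δφ = -11.4″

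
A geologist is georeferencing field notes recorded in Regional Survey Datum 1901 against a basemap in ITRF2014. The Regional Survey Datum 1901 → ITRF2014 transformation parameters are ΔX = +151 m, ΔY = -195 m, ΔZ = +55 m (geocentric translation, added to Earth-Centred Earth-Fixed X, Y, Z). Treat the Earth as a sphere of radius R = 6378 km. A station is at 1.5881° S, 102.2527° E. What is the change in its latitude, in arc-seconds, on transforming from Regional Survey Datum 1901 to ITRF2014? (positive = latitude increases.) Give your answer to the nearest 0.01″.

Δφ = 1.58″

sin φ = -0.027714, cos φ = 0.999616, sin λ = 0.977221, cos λ = -0.212224.
North component: ΔN = −sin φ cos λ·ΔX − sin φ sin λ·ΔY + cos φ·ΔZ = −(-0.027714)(-0.212224)(151) − (-0.027714)(0.977221)(-195) + (0.999616)(55) = 48.81 m.
1° of latitude spans πR/180 = 111317 m, so Δφ = 48.81 / 111317 × 3600 = 1.579″.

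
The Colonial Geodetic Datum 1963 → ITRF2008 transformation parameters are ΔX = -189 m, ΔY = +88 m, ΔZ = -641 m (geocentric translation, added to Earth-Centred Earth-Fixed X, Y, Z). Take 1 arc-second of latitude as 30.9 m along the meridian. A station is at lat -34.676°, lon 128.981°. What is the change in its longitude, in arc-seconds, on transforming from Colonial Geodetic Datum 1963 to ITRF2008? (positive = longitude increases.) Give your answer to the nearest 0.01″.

Δλ = 3.60″

sin φ = -0.568935, cos φ = 0.822382, sin λ = 0.777355, cos λ = -0.629063.
East component: ΔE = −sin λ·ΔX + cos λ·ΔY = −(0.777355)(-189) + (-0.629063)(88) = 91.56 m.
1° of latitude spans 3600 × 30.90 = 111240 m; at latitude φ, 1° of longitude spans that × cos φ = 91481.8 m, so Δλ = 91.56 / 91481.8 × 3600 = 3.603″.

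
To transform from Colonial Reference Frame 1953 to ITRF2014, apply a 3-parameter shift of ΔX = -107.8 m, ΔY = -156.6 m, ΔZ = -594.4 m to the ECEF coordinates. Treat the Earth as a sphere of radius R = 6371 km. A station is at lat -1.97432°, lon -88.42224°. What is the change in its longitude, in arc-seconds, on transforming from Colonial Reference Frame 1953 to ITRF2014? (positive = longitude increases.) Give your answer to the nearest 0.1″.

Δλ = -3.6″

sin φ = -0.034452, cos φ = 0.999406, sin λ = -0.999621, cos λ = 0.027534.
East component: ΔE = −sin λ·ΔX + cos λ·ΔY = −(-0.999621)(-107.8) + (0.027534)(-156.6) = -112.07 m.
1° of latitude spans πR/180 = 111195 m; at latitude φ, 1° of longitude spans that × cos φ = 111128.9 m, so Δλ = -112.07 / 111128.9 × 3600 = -3.631″.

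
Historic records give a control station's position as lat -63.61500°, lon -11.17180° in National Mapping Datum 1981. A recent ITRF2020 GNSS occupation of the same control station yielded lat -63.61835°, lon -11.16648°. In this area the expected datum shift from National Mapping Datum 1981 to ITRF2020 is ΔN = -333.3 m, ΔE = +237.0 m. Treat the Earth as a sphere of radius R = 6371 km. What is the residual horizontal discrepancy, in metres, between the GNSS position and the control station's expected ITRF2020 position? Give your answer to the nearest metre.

47 m

Observed coordinate differences: Δφ = -0.00335°, Δλ = +0.00532°.
Converting to metres (1° lat = 111195 m, cos φ = 0.444401): observed ΔN = -372.5 m, observed ΔE = 262.9 m.
Subtracting the expected shift leaves a residual of -372.5 − (-333.3) = -39.2 m north and 262.9 − (237.0) = 25.9 m east.
Residual distance = √((-39.2)² + 25.9²) = 47.0 m.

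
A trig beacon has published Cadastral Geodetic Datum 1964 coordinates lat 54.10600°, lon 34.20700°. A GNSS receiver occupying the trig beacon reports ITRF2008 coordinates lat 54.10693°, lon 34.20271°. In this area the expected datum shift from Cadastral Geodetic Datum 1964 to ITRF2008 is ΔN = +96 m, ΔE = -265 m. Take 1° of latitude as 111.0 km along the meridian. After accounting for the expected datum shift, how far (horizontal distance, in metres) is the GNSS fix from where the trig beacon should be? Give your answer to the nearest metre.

16 m

Observed coordinate differences: Δφ = +0.00093°, Δλ = -0.00429°.
Converting to metres (1° lat = 111000 m, cos φ = 0.586288): observed ΔN = 103.2 m, observed ΔE = -279.2 m.
Subtracting the expected shift leaves a residual of 103.2 − (96) = 7.2 m north and -279.2 − (-265) = -14.2 m east.
Residual distance = √(7.2² + (-14.2)²) = 15.9 m.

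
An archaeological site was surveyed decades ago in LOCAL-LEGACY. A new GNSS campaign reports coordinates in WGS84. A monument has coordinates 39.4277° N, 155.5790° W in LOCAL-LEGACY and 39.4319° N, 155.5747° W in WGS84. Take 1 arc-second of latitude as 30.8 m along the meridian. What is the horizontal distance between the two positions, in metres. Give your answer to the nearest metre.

594 m

Δφ = 39.4319° − 39.4277° = +0.0042°; Δλ = -155.5747° − -155.5790° = +0.0043°.
1° of latitude = 3600 × 30.80 = 110880 m.
ΔN = Δφ × 110880 = 465.7 m; ΔE = Δλ × 110880 × cos(39.4277°) = +0.0043 × 110880 × 0.772427 = 368.3 m.
Distance = √(ΔE² + ΔN²) = √(368.3² + 465.7²) = 593.7 m.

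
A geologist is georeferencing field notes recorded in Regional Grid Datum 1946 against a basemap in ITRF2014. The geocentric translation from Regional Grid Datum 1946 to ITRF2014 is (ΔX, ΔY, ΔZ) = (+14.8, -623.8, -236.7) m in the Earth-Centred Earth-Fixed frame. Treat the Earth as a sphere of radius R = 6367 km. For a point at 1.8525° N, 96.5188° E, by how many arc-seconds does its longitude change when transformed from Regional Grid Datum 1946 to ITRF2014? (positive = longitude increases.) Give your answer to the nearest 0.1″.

Δλ = 1.8″

sin φ = 0.032327, cos φ = 0.999477, sin λ = 0.993535, cos λ = -0.113529.
East component: ΔE = −sin λ·ΔX + cos λ·ΔY = −(0.993535)(14.8) + (-0.113529)(-623.8) = 56.12 m.
1° of latitude spans πR/180 = 111125 m; at latitude φ, 1° of longitude spans that × cos φ = 111067.0 m, so Δλ = 56.12 / 111067.0 × 3600 = 1.819″.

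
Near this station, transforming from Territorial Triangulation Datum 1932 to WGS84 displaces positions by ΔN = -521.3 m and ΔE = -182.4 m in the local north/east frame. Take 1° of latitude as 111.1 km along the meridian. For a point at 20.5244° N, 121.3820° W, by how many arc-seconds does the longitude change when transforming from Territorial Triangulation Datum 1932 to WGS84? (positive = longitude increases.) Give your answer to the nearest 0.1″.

At latitude 20.5244°, cos φ = 0.936523.
1° of longitude at this latitude = 111.1 × cos φ = 104.05 km, so Δλ = -182.4 / 104047.7 = -0.0017530° = -6.311″.

Δλ = -6.3″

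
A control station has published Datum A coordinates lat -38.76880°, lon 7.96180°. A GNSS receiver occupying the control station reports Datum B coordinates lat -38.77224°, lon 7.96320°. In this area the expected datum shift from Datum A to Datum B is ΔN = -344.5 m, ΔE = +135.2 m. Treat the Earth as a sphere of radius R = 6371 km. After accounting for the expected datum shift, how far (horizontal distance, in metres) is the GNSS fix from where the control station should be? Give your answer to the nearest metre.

Observed coordinate differences: Δφ = -0.00344°, Δλ = +0.00140°.
Converting to metres (1° lat = 111195 m, cos φ = 0.779679): observed ΔN = -382.5 m, observed ΔE = 121.4 m.
Subtracting the expected shift leaves a residual of -382.5 − (-344.5) = -38.0 m north and 121.4 − (135.2) = -13.8 m east.
Residual distance = √((-38.0)² + (-13.8)²) = 40.4 m.

40 m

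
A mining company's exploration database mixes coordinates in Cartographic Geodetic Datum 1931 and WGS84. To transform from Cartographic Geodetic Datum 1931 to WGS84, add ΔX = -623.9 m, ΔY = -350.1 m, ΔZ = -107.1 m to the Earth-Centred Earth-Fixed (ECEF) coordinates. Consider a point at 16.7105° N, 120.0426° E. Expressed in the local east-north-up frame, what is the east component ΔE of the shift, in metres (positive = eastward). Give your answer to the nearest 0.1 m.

At φ = 16.7105°, λ = 120.0426°: sin φ = 0.287536, cos φ = 0.957770, sin λ = 0.865653, cos λ = -0.500644.
ΔE = −sin λ·ΔX + cos λ·ΔY = −(0.865653)·(-623.9) + (-0.500644)·(-350.1) = 715.36 m.

ΔE = 715.4 m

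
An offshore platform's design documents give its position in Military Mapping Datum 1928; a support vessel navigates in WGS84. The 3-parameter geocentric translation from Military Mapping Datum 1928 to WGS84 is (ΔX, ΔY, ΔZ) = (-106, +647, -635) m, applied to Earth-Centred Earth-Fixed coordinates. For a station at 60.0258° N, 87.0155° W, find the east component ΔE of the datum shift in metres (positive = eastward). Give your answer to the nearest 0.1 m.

ΔE = -72.2 m

The local east axis at (φ, λ) is (−sin λ, cos λ, 0), so ΔE = −sin(-87.0155°)·(-106) + cos(-87.0155°)·647 = -72.17 m.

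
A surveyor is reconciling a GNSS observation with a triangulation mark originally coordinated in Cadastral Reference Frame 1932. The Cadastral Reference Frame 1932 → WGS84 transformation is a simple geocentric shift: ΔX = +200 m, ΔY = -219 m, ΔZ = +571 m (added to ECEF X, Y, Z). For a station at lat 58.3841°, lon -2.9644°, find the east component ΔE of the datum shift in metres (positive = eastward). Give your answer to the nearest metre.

The local east axis at (φ, λ) is (−sin λ, cos λ, 0), so ΔE = −sin(-2.9644°)·200 + cos(-2.9644°)·(-219) = -208.36 m.

ΔE = -208 m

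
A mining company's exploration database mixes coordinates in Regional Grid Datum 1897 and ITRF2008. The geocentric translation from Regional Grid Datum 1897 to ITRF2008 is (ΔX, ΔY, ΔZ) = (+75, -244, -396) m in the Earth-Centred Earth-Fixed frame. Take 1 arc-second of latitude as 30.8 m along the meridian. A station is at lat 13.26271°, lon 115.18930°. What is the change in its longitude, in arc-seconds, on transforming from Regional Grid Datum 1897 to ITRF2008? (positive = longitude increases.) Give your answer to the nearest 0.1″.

Δλ = 1.2″

sin φ = 0.229416, cos φ = 0.973328, sin λ = 0.904907, cos λ = -0.425610.
East component: ΔE = −sin λ·ΔX + cos λ·ΔY = −(0.904907)(75) + (-0.425610)(-244) = 35.98 m.
1° of latitude spans 3600 × 30.80 = 110880 m; at latitude φ, 1° of longitude spans that × cos φ = 107922.7 m, so Δλ = 35.98 / 107922.7 × 3600 = 1.200″.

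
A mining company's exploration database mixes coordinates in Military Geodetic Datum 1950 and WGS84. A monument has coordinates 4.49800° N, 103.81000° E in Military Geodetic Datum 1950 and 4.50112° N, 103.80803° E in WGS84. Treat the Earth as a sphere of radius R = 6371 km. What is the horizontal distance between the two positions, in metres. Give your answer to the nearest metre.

Δφ = 4.50112° − 4.49800° = +0.00312°; Δλ = 103.80803° − 103.81000° = -0.00197°.
1° along a meridian = πR/180 = 111195 m.
ΔN = Δφ × 111195 = 346.9 m; ΔE = Δλ × 111195 × cos(4.49800°) = -0.00197 × 111195 × 0.996920 = -218.4 m.
Distance = √(ΔE² + ΔN²) = √((-218.4)² + 346.9²) = 409.9 m.

410 m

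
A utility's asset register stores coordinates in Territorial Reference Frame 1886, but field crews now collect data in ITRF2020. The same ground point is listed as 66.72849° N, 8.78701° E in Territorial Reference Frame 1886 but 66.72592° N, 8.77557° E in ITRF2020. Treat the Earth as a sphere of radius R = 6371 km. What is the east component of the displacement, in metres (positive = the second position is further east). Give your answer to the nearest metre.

ΔE = -503 m

Δφ = 66.72592° − 66.72849° = -0.00257°; Δλ = 8.77557° − 8.78701° = -0.01144°.
1° along a meridian = πR/180 = 111195 m.
ΔN = Δφ × 111195 = -285.8 m; ΔE = Δλ × 111195 × cos(66.72849°) = -0.01144 × 111195 × 0.395089 = -502.6 m.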